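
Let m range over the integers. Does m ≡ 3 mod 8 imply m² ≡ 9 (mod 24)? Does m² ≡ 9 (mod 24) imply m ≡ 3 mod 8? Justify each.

(→) This fails: take m = 11. Then 11 ≡ 3 (mod 8), but 11² = 121 ≡ 1 (mod 24), not 9.

(←) This fails: take m = 9. Then 9² = 81 ≡ 9 (mod 24), yet 9 ≡ 1 (mod 8), not 3.

Both directions fail.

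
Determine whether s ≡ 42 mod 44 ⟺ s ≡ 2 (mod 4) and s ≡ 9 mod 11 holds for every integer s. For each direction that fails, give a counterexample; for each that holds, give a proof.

(→) Suppose s ≡ 42 (mod 44); write s = 44j + 42. Since 4 ∣ 44, reducing mod 4 gives s ≡ 42 ≡ 2 (mod 4); since 11 ∣ 44, reducing mod 11 gives s ≡ 42 ≡ 9 (mod 11).

(←) Conversely, if s ≡ 2 (mod 4) and s ≡ 9 (mod 11), then by the Chinese remainder theorem s ≡ 42 (mod 44). This is exactly s ≡ 42 (mod 44).

Equivalent; both directions hold.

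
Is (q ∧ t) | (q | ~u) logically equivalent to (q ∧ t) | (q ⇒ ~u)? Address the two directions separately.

Neither implication holds.

[⇒] This fails. Under t = F, u = T, q = T, the left side is true but the right side is false.

[⇐] This fails. Under t = F, u = T, q = F, the left side is false but the right side is true.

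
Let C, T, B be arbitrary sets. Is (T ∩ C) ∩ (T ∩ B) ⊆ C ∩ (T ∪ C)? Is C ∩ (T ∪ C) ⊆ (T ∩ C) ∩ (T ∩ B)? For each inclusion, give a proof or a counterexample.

Forward inclusion. Let x ∈ (T ∩ C) ∩ (T ∩ B). Then x ∈ C ∩ T ∩ B, from which x ∈ C ∩ (T ∪ C).

Reverse inclusion. This inclusion fails. Take C = {1}, T = ∅, B = ∅; then 1 ∈ C ∩ (T ∪ C) but 1 ∉ (T ∩ C) ∩ (T ∩ B).

(⊆) holds; (⊇) fails.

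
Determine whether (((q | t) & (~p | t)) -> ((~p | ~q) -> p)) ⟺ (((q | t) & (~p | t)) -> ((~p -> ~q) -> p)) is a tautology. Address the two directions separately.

Not equivalent: only (⇒) holds.

Converse. This fails. Under t = F, q = T, p = F, the left side is false but the right side is true.

Forward direction. Assume the antecedent. If t is true, the antecedent forces (t = T, q = F, p = T) or (t = T, q = T, p = T), and the consequent holds there. If t is false, the consequent reduces to true regardless of the other variables. Either way the consequent holds.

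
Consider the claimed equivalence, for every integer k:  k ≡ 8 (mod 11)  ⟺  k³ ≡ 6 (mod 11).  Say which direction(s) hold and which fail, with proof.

Both implications hold.

(⟹) Suppose k ≡ 8 (mod 11). Write k = 11j + 8. Then (11j + 8)³ = 1331j³ + 2904j² + 2112j + 512 = 11(121j³ + 264j² + 192j + 46) + 6, so k³ ≡ 6 (mod 11).

(⟸) Conversely, suppose k³ ≡ 6 (mod 11). The only residue r in {0, …, 10} with r³ ≡ 6 (mod 11) is r = 8, so k ≡ 8 (mod 11).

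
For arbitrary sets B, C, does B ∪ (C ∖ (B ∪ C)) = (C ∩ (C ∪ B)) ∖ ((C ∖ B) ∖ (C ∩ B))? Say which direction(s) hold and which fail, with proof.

The sets are not equal: only the reverse inclusion holds.

(⟹) This inclusion fails. Take B = {1}, C = ∅; then 1 ∈ B ∪ (C ∖ (B ∪ C)) but 1 ∉ (C ∩ (C ∪ B)) ∖ ((C ∖ B) ∖ (C ∩ B)).

(⟸) Let x ∈ (C ∩ (C ∪ B)) ∖ ((C ∖ B) ∖ (C ∩ B)). Then x ∈ B ∩ C, from which x ∈ B ∪ (C ∖ (B ∪ C)).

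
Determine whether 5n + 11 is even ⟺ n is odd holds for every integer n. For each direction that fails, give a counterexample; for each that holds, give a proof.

The biconditional holds.

(⇐) Suppose n is odd; write n = 2j + 1. Then 5n + 11 = 5·(2j + 1) + 11 = 2·5j + 16, which is even.

(⇒) Suppose 5n + 11 is even. Since 5 is odd, 5n and n have the same parity, so 5n + 11 ≡ n + 11 (mod 2). As 11 is odd, 5n + 11 is even exactly when n is odd. Thus n is odd.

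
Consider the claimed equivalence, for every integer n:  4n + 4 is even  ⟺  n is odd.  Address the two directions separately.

[⇐] Suppose n is odd. Since 4 is even, 4n is even for every n, so 4n + 4 has the same parity as 4, which is even. Hence 4n + 4 is even.

[⇒] This fails: take n = 4. Then 4n + 4 = 20, which is even, yet n = 4 is even, not odd.

Only the reverse direction holds.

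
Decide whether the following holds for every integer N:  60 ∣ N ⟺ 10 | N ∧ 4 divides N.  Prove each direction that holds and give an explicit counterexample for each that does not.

The forward direction holds; the converse fails.

(⇒) If 60 ∣ N, write N = 60q. Since 60 = 6·10, N = 10·(6q), so 10 ∣ N; and since 60 = 15·4, N = 4·(15q), so 4 ∣ N.

(⇐) This fails: take N = 20. Both 10 ∣ 20 and 4 ∣ 20, yet 20 is not a multiple of 60 (since 20 = 0·60 + 20), so 60 ∤ 20.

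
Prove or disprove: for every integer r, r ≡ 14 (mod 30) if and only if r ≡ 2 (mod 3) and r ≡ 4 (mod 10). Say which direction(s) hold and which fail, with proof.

(⟹) Suppose r ≡ 14 (mod 30); write r = 30j + 14. Since 3 ∣ 30, reducing mod 3 gives r ≡ 14 ≡ 2 (mod 3); since 10 ∣ 30, reducing mod 10 gives r ≡ 14 ≡ 4 (mod 10).

(⟸) Conversely, if r ≡ 2 (mod 3) and r ≡ 4 (mod 10), then by the Chinese remainder theorem r ≡ 14 (mod 30). This is exactly r ≡ 14 (mod 30).

Both implications hold.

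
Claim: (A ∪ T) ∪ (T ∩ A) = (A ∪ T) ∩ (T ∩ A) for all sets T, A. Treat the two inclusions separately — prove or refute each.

The sets are not equal: only the reverse inclusion holds.

(⟹) This inclusion fails. Take T = {1}, A = ∅; then 1 ∈ (A ∪ T) ∪ (T ∩ A) but 1 ∉ (A ∪ T) ∩ (T ∩ A).

(⟸) Let x ∈ (A ∪ T) ∩ (T ∩ A). Then x ∈ T ∩ A, from which x ∈ (A ∪ T) ∪ (T ∩ A).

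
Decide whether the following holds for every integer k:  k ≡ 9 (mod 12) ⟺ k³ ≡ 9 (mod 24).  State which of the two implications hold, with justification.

The forward direction fails; the converse holds.

(⟹) This fails: take k = 21. Then 21 ≡ 9 (mod 12), but 21³ = 9261 ≡ 21 (mod 24), not 9.

(⟸) Conversely, the residues r modulo 24 with r³ ≡ 9 (mod 24) are exactly {9}, and each is ≡ 9 (mod 12).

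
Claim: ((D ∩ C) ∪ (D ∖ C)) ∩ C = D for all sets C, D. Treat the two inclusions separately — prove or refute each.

(⊇) This inclusion fails. Take C = ∅, D = {1}; then 1 ∈ D but 1 ∉ ((D ∩ C) ∪ (D ∖ C)) ∩ C.

(⊆) Let x ∈ ((D ∩ C) ∪ (D ∖ C)) ∩ C. Then x ∈ C ∩ D, from which x ∈ D.

Only the forward inclusion holds.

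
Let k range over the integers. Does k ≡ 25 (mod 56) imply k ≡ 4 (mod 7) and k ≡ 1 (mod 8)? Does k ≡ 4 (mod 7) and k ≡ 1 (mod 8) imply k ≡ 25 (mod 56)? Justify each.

[⇒] Suppose k ≡ 25 (mod 56); write k = 56j + 25. Since 7 ∣ 56, reducing mod 7 gives k ≡ 25 ≡ 4 (mod 7); since 8 ∣ 56, reducing mod 8 gives k ≡ 25 ≡ 1 (mod 8).

[⇐] Conversely, if k ≡ 4 (mod 7) and k ≡ 1 (mod 8), then by the Chinese remainder theorem k ≡ 25 (mod 56). This is exactly k ≡ 25 (mod 56).

Both directions hold; the statement is true.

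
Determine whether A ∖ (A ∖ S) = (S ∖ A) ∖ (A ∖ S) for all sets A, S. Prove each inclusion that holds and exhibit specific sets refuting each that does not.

(⊆) fails and (⊇) fails.

Forward inclusion. This inclusion fails. Take A = {1}, S = {1}; then 1 ∈ A ∖ (A ∖ S) but 1 ∉ (S ∖ A) ∖ (A ∖ S).

Reverse inclusion. This inclusion fails. Take A = ∅, S = {1}; then 1 ∈ (S ∖ A) ∖ (A ∖ S) but 1 ∉ A ∖ (A ∖ S).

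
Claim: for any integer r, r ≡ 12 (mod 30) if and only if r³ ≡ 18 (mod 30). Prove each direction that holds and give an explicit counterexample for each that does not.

Both implications hold.

Forward direction. Suppose r ≡ 12 (mod 30). Write r = 30j + 12. Then (30j + 12)³ = 27000j³ + 32400j² + 12960j + 1728 = 30(900j³ + 1080j² + 432j + 57) + 18, so r³ ≡ 18 (mod 30).

Converse. Suppose r³ ≡ 18 (mod 30). The only residue r in {0, …, 29} with r³ ≡ 18 (mod 30) is r = 12, so r ≡ 12 (mod 30).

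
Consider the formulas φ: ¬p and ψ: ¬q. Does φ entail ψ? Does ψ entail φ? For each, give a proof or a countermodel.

(⇒) fails and (⇐) fails.

(⇒) This fails. Under p = F, q = T, the left side is true but the right side is false.

(⇐) This fails. Under p = T, q = F, the left side is false but the right side is true.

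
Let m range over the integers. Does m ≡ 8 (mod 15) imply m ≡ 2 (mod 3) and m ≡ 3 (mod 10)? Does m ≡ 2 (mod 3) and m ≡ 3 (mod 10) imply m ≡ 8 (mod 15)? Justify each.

(←) If m ≡ 2 (mod 3) and m ≡ 3 (mod 10), then by the Chinese remainder theorem m ≡ 23 (mod 30). Since 23 ≡ 8 (mod 15) and 15 ∣ 30, we get m ≡ 8 (mod 15).

(→) This fails: m = 8 gives 8 ≡ 8 (mod 15) but 8 ≡ 8 (mod 10), so the conjunction on the right does not hold.

The forward direction fails; the converse holds.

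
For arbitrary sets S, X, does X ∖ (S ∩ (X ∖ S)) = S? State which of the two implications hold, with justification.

(⊆) This inclusion fails. Take S = ∅, X = {1}; then 1 ∈ X ∖ (S ∩ (X ∖ S)) but 1 ∉ S.

(⊇) This inclusion fails. Take S = {1}, X = ∅; then 1 ∈ S but 1 ∉ X ∖ (S ∩ (X ∖ S)).

Both inclusions fail.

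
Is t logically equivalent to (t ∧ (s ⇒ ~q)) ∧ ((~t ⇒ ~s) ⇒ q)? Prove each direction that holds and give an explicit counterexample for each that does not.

(⇒) fails; (⇐) holds.

[⇒] This fails. Under t = T, q = F, s = F, the left side is true but the right side is false.

[⇐] Assume the antecedent. If t is true, t reduces to true regardless of the other variables. If t is false, the antecedent cannot hold. Either way t holds.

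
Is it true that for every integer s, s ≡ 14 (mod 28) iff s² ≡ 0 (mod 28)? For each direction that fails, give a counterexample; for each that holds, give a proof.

Only the forward implication holds.

Forward direction. Suppose s ≡ 14 (mod 28). Write s = 28j + 14. Then (28j + 14)² = 784j² + 784j + 196 = 28(28j² + 28j + 7) + 0, so s² ≡ 0 (mod 28).

Converse. This fails: take s = 0. Then 0² = 0 ≡ 0 (mod 28), yet 0 ≡ 0 (mod 28), not 14.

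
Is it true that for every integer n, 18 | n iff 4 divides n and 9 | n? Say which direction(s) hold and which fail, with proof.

(⇒) fails; (⇐) holds.

(⇒) This fails: take n = 18. Certainly 18 ∣ 18, but 4 ∤ 18.

(⇐) Suppose 4 ∣ n and 9 ∣ n. Any common multiple of 4 and 9 is a multiple of their lcm; here gcd(4, 9) = 1, so lcm(4, 9) = 4·9 = 36, so 36 ∣ n. Since 18 ∣ 36, it follows that 18 ∣ n.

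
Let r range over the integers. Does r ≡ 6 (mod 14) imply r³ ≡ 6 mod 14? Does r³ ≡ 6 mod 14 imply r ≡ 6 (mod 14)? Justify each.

Only the forward direction holds.

(→) Suppose r ≡ 6 (mod 14). Write r = 14j + 6. Then (14j + 6)³ = 2744j³ + 3528j² + 1512j + 216 = 14(196j³ + 252j² + 108j + 15) + 6, so r³ ≡ 6 (mod 14).

(←) This fails: take r = 10. Then 10³ = 1000 ≡ 6 (mod 14), yet 10 ≡ 10 (mod 14), not 6.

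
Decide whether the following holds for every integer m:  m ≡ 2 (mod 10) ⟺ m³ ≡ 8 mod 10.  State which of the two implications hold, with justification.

Both directions hold.

(←) For the converse, argue contrapositively. If m ≢ 2 (mod 10), then m is congruent to one of 0, 1, 3, 4, 5, 6, 7, 8, 9 modulo 10, and these give m³ ≡ 0, 1, 7, 4, 5, 6, 3, 2, 9 respectively — never 8.

(→) Suppose m ≡ 2 (mod 10). Write m = 10j + 2. Then (10j + 2)³ = 1000j³ + 600j² + 120j + 8 = 10(100j³ + 60j² + 12j) + 8, so m³ ≡ 8 (mod 10).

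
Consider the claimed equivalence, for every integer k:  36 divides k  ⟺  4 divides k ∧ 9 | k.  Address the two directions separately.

(⟹) If 36 ∣ k, write k = 36q. Since 36 = 9·4, k = 4·(9q), so 4 ∣ k; and since 36 = 4·9, k = 9·(4q), so 9 ∣ k.

(⟸) Suppose 4 ∣ k and 9 ∣ k. Any common multiple of 4 and 9 is a multiple of their lcm; here gcd(4, 9) = 1, so lcm(4, 9) = 4·9 = 36, so 36 ∣ k.

Both directions hold.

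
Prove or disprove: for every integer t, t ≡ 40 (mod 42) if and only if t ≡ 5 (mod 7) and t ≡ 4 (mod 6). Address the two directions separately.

Both implications hold.

(⟹) Suppose t ≡ 40 (mod 42); write t = 42j + 40. Since 7 ∣ 42, reducing mod 7 gives t ≡ 40 ≡ 5 (mod 7); since 6 ∣ 42, reducing mod 6 gives t ≡ 40 ≡ 4 (mod 6).

(⟸) Conversely, if t ≡ 5 (mod 7) and t ≡ 4 (mod 6), then by the Chinese remainder theorem t ≡ 40 (mod 42). This is exactly t ≡ 40 (mod 42).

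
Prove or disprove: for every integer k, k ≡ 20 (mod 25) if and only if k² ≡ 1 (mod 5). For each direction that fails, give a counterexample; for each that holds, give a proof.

Neither implication holds.

(→) This fails: take k = 20. Then 20 ≡ 20 (mod 25), but 20² = 400 ≡ 0 (mod 5), not 1.

(←) This fails: take k = 1. Then 1² = 1 ≡ 1 (mod 5), yet 1 ≡ 1 (mod 25), not 20.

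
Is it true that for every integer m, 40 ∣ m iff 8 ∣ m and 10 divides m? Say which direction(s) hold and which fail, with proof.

The biconditional holds.

(→) If 40 ∣ m, write m = 40q. Since 40 = 5·8, m = 8·(5q), so 8 ∣ m; and since 40 = 4·10, m = 10·(4q), so 10 ∣ m.

(←) Suppose 8 ∣ m and 10 ∣ m. Any common multiple of 8 and 10 is a multiple of their lcm; here lcm(8, 10) = 8·10/gcd(8, 10) = 80/2 = 40, so 40 ∣ m.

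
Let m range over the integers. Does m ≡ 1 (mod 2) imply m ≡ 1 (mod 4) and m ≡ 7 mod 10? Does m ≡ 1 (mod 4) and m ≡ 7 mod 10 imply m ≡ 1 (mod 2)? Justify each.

Only the converse holds.

[⇐] If m ≡ 1 (mod 4) and m ≡ 7 (mod 10), then by the Chinese remainder theorem m ≡ 17 (mod 20). Since 17 ≡ 1 (mod 2) and 2 ∣ 20, we get m ≡ 1 (mod 2).

[⇒] This fails: m = 1 gives 1 ≡ 1 (mod 2) but 1 ≡ 1 (mod 10), so the conjunction on the right does not hold.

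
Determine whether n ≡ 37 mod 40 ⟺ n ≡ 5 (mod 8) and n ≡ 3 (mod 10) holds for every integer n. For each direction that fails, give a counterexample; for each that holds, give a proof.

Neither direction holds.

(⇒) This fails: n = 37 gives 37 ≡ 37 (mod 40) but 37 ≡ 7 (mod 10), so the conjunction on the right does not hold.

(⇐) This fails: n = 13 satisfies both congruences on the right (13 ≡ 5 mod 8 and 13 ≡ 3 mod 10) yet 13 ≡ 13 (mod 40), not 37.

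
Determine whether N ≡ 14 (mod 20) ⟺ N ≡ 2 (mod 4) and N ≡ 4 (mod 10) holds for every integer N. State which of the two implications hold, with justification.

Forward direction. Suppose N ≡ 14 (mod 20); write N = 20j + 14. Since 4 ∣ 20, reducing mod 4 gives N ≡ 14 ≡ 2 (mod 4); since 10 ∣ 20, reducing mod 10 gives N ≡ 14 ≡ 4 (mod 10).

Converse. If N ≡ 2 (mod 4) and N ≡ 4 (mod 10), then by the Chinese remainder theorem N ≡ 14 (mod 20). This is exactly N ≡ 14 (mod 20).

Both directions hold; the statement is true.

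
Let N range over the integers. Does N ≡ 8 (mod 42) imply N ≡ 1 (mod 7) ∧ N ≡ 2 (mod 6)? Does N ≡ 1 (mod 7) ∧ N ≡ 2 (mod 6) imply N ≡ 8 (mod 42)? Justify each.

The biconditional holds.

(←) If N ≡ 1 (mod 7) and N ≡ 2 (mod 6), then by the Chinese remainder theorem N ≡ 8 (mod 42). This is exactly N ≡ 8 (mod 42).

(→) Suppose N ≡ 8 (mod 42); write N = 42j + 8. Since 7 ∣ 42, reducing mod 7 gives N ≡ 8 ≡ 1 (mod 7); since 6 ∣ 42, reducing mod 6 gives N ≡ 8 ≡ 2 (mod 6).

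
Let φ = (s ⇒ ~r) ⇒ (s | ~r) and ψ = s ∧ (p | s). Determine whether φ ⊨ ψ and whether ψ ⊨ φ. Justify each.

(⟸) Assume the antecedent. If p is true, the antecedent forces (p = T, s = T, r = F) or (p = T, s = T, r = T), and (s ⇒ ~r) ⇒ (s | ~r) holds there. If p is false, the antecedent forces (p = F, s = T, r = F) or (p = F, s = T, r = T), and (s ⇒ ~r) ⇒ (s | ~r) holds there. Either way (s ⇒ ~r) ⇒ (s | ~r) holds.

(⟹) This fails. Under p = F, s = F, r = F, the left side is true but the right side is false.

Only the reverse direction holds.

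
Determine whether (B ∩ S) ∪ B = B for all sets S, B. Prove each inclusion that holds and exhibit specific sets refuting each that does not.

Forward inclusion. Let x ∈ (B ∩ S) ∪ B. Then either x ∈ B and x ∉ S; or x ∈ S ∩ B. In each case x ∈ B, so (B ∩ S) ∪ B ⊆ B.

Reverse inclusion. Let x ∈ B. Then either x ∈ B and x ∉ S; or x ∈ S ∩ B. In each case x ∈ (B ∩ S) ∪ B, so B ⊆ (B ∩ S) ∪ B.

Both inclusions hold; the sets are equal.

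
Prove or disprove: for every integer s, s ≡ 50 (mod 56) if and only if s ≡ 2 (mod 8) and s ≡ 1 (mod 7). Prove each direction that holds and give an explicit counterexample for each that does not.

Equivalent; both directions hold.

(⟹) Suppose s ≡ 50 (mod 56); write s = 56j + 50. Since 8 ∣ 56, reducing mod 8 gives s ≡ 50 ≡ 2 (mod 8); since 7 ∣ 56, reducing mod 7 gives s ≡ 50 ≡ 1 (mod 7).

(⟸) Conversely, if s ≡ 2 (mod 8) and s ≡ 1 (mod 7), then by the Chinese remainder theorem s ≡ 50 (mod 56). This is exactly s ≡ 50 (mod 56).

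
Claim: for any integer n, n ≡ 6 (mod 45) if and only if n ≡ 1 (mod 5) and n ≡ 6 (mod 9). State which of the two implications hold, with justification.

Both implications hold.

[⇒] Suppose n ≡ 6 (mod 45); write n = 45j + 6. Since 5 ∣ 45, reducing mod 5 gives n ≡ 6 ≡ 1 (mod 5); since 9 ∣ 45, reducing mod 9 gives n ≡ 6 (mod 9).

[⇐] Conversely, if n ≡ 1 (mod 5) and n ≡ 6 (mod 9), then by the Chinese remainder theorem n ≡ 6 (mod 45). This is exactly n ≡ 6 (mod 45).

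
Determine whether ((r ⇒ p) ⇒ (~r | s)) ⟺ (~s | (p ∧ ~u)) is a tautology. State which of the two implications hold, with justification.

Forward direction. This fails. Under r = F, s = T, u = F, p = F, the left side is true but the right side is false.

Converse. This fails. Under r = T, s = F, u = F, p = T, the left side is false but the right side is true.

(⇒) fails and (⇐) fails.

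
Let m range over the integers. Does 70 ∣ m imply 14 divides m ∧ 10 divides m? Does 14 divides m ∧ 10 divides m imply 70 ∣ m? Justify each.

Both directions hold; the statement is true.

(⟸) Suppose 14 ∣ m and 10 ∣ m. Any common multiple of 14 and 10 is a multiple of their lcm; here lcm(14, 10) = 14·10/gcd(14, 10) = 140/2 = 70, so 70 ∣ m.

(⟹) If 70 ∣ m, write m = 70q. Since 70 = 5·14, m = 14·(5q), so 14 ∣ m; and since 70 = 7·10, m = 10·(7q), so 10 ∣ m.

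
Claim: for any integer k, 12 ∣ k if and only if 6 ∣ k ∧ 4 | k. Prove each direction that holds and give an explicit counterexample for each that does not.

[⇐] Suppose 6 ∣ k and 4 ∣ k. Any common multiple of 6 and 4 is a multiple of their lcm; here lcm(6, 4) = 6·4/gcd(6, 4) = 24/2 = 12, so 12 ∣ k.

[⇒] If 12 ∣ k, write k = 12q. Since 12 = 2·6, k = 6·(2q), so 6 ∣ k; and since 12 = 3·4, k = 4·(3q), so 4 ∣ k.

Both directions hold.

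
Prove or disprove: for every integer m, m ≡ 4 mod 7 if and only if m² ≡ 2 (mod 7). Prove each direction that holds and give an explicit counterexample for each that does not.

Only the forward implication holds.

(←) This fails: take m = 3. Then 3² = 9 ≡ 2 (mod 7), yet 3 ≡ 3 (mod 7), not 4.

(→) Suppose m ≡ 4 mod 7. Write m = 7j + 4. Then (7j + 4)² = 49j² + 56j + 16 = 7(7j² + 8j + 2) + 2, so m² ≡ 2 (mod 7).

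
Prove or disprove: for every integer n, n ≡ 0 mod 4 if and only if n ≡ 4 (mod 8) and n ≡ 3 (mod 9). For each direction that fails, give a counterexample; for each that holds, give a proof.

The forward direction fails; the converse holds.

[⇒] This fails: n = 0 gives 0 ≡ 0 (mod 4) but 0 ≡ 0 (mod 8), so the conjunction on the right does not hold.

[⇐] Conversely, if n ≡ 4 (mod 8) and n ≡ 3 (mod 9), then by the Chinese remainder theorem n ≡ 12 (mod 72). Since 12 ≡ 0 (mod 4) and 4 ∣ 72, we get n ≡ 0 (mod 4).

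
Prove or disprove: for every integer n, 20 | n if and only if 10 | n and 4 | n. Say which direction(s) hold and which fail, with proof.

Equivalent; both directions hold.

(⇒) If 20 ∣ n, write n = 20q. Since 20 = 2·10, n = 10·(2q), so 10 ∣ n; and since 20 = 5·4, n = 4·(5q), so 4 ∣ n.

(⇐) Suppose 10 ∣ n and 4 ∣ n. Any common multiple of 10 and 4 is a multiple of their lcm; here lcm(10, 4) = 10·4/gcd(10, 4) = 40/2 = 20, so 20 ∣ n.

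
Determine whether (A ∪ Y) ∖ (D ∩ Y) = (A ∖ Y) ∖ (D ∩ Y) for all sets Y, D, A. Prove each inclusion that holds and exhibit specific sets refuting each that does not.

Only the reverse inclusion holds.

Reverse inclusion. Let x ∈ (A ∖ Y) ∖ (D ∩ Y). Then either x ∈ A and x ∉ Y, D; or x ∈ D ∩ A and x ∉ Y. In each case x ∈ (A ∪ Y) ∖ (D ∩ Y), so (A ∖ Y) ∖ (D ∩ Y) ⊆ (A ∪ Y) ∖ (D ∩ Y).

Forward inclusion. This inclusion fails. Take Y = {1}, D = ∅, A = ∅; then 1 ∈ (A ∪ Y) ∖ (D ∩ Y) but 1 ∉ (A ∖ Y) ∖ (D ∩ Y).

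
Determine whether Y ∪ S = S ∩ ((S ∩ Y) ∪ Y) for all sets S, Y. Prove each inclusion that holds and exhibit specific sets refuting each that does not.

(⊆) fails; (⊇) holds.

Forward inclusion. This inclusion fails. Take S = {1}, Y = ∅; then 1 ∈ Y ∪ S but 1 ∉ S ∩ ((S ∩ Y) ∪ Y).

Reverse inclusion. Let x ∈ S ∩ ((S ∩ Y) ∪ Y). Then x ∈ S ∩ Y, from which x ∈ Y ∪ S.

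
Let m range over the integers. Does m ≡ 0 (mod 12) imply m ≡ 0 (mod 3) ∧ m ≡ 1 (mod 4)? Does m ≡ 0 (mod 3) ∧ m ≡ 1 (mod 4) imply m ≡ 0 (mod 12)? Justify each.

Neither implication holds.

(⟹) This fails: m = 0 gives 0 ≡ 0 (mod 12) but 0 ≡ 0 (mod 4), so the conjunction on the right does not hold.

(⟸) This fails: m = 9 satisfies both congruences on the right (9 ≡ 0 mod 3 and 9 ≡ 1 mod 4) yet 9 ≡ 9 (mod 12), not 0.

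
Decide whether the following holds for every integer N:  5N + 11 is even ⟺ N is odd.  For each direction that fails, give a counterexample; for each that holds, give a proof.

[⇒] Suppose 5N + 11 is even. Since 5 is odd, 5N and N have the same parity, so 5N + 11 ≡ N + 11 (mod 2). As 11 is odd, 5N + 11 is even exactly when N is odd. Thus N is odd.

[⇐] Conversely, suppose N is odd; write N = 2j + 1. Then 5N + 11 = 5·(2j + 1) + 11 = 2·5j + 16, which is even.

Equivalent; both directions hold.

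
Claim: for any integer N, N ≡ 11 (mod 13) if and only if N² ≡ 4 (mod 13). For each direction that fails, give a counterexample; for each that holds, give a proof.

Only the forward implication holds.

(⇐) This fails: take N = 2. Then 2² = 4 ≡ 4 (mod 13), yet 2 ≡ 2 (mod 13), not 11.

(⇒) Suppose N ≡ 11 (mod 13). Write N = 13j + 11. Then (13j + 11)² = 169j² + 286j + 121 = 13(13j² + 22j + 9) + 4, so N² ≡ 4 (mod 13).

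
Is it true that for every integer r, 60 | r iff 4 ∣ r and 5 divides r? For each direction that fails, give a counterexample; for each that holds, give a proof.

The forward direction holds; the converse fails.

(⟸) This fails: take r = 20. Both 4 ∣ 20 and 5 ∣ 20, yet 20 is not a multiple of 60 (since 20 = 0·60 + 20), so 60 ∤ 20.

(⟹) If 60 ∣ r, write r = 60q. Since 60 = 15·4, r = 4·(15q), so 4 ∣ r; and since 60 = 12·5, r = 5·(12q), so 5 ∣ r.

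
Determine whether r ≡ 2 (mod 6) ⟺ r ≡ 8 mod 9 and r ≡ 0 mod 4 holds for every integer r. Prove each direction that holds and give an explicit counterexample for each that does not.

(⟸) If r ≡ 8 (mod 9) and r ≡ 0 (mod 4), then by the Chinese remainder theorem r ≡ 8 (mod 36). Since 8 ≡ 2 (mod 6) and 6 ∣ 36, we get r ≡ 2 (mod 6).

(⟹) This fails: r = 32 gives 32 ≡ 2 (mod 6) but 32 ≡ 5 (mod 9), so the conjunction on the right does not hold.

(⇒) fails; (⇐) holds.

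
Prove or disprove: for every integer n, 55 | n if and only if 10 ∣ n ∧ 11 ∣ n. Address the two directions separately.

[⇐] Suppose 10 ∣ n and 11 ∣ n. Any common multiple of 10 and 11 is a multiple of their lcm; here gcd(10, 11) = 1, so lcm(10, 11) = 10·11 = 110, so 110 ∣ n. Since 55 ∣ 110, it follows that 55 ∣ n.

[⇒] This fails: take n = 55. Certainly 55 ∣ 55, but 10 ∤ 55.

Not equivalent: only (⇐) holds.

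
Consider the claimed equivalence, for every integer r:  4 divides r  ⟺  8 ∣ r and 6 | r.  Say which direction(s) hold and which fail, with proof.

The forward direction fails; the converse holds.

(⇐) Suppose 8 ∣ r and 6 ∣ r. Any common multiple of 8 and 6 is a multiple of their lcm; here lcm(8, 6) = 8·6/gcd(8, 6) = 48/2 = 24, so 24 ∣ r. Since 4 ∣ 24, it follows that 4 ∣ r.

(⇒) This fails: take r = 4. Certainly 4 ∣ 4, but 8 ∤ 4.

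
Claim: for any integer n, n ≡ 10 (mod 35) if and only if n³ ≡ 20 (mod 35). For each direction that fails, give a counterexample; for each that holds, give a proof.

(→) Suppose n ≡ 10 (mod 35). Write n = 35j + 10. Then (35j + 10)³ = 42875j³ + 36750j² + 10500j + 1000 = 35(1225j³ + 1050j² + 300j + 28) + 20, so n³ ≡ 20 (mod 35).

(←) This fails: take n = 5. Then 5³ = 125 ≡ 20 (mod 35), yet 5 ≡ 5 (mod 35), not 10.

The forward direction holds; the converse fails.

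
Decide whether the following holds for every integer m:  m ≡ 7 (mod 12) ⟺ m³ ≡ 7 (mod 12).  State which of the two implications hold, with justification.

Both directions hold.

Forward direction. Suppose m ≡ 7 (mod 12). Write m = 12j + 7. Then (12j + 7)³ = 1728j³ + 3024j² + 1764j + 343 = 12(144j³ + 252j² + 147j + 28) + 7, so m³ ≡ 7 (mod 12).

Converse. Suppose m³ ≡ 7 (mod 12). The only residue r in {0, …, 11} with r³ ≡ 7 (mod 12) is r = 7, so m ≡ 7 (mod 12).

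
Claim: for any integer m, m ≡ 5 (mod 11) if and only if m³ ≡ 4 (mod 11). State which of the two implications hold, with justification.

(←) Suppose m³ ≡ 4 (mod 11). The only residue r in {0, …, 10} with r³ ≡ 4 (mod 11) is r = 5, so m ≡ 5 (mod 11).

(→) Suppose m ≡ 5 (mod 11). Write m = 11j + 5. Then (11j + 5)³ = 1331j³ + 1815j² + 825j + 125 = 11(121j³ + 165j² + 75j + 11) + 4, so m³ ≡ 4 (mod 11).

Both directions hold.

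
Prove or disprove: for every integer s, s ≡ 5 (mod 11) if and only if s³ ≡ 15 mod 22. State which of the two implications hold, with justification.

(⇒) fails; (⇐) holds.

(⇒) This fails: take s = 16. Then 16 ≡ 5 (mod 11), but 16³ = 4096 ≡ 4 (mod 22), not 15.

(⇐) Conversely, the residues r modulo 22 with r³ ≡ 15 (mod 22) are exactly {5}, and each is ≡ 5 (mod 11).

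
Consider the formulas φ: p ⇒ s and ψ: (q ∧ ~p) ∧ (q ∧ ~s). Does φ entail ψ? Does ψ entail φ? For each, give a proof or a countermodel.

Only the converse holds.

(⟸) Assume the antecedent. If s is true, the antecedent cannot hold. If s is false, the antecedent forces (s = F, q = T, p = F), and p ⇒ s holds there. Either way p ⇒ s holds.

(⟹) This fails. Under s = F, q = F, p = F, the left side is true but the right side is false.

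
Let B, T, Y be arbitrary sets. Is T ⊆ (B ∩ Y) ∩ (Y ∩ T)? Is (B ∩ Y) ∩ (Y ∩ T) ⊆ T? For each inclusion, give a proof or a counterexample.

(⊆) fails; (⊇) holds.

(⟸) Let x ∈ (B ∩ Y) ∩ (Y ∩ T). Then x ∈ B ∩ T ∩ Y, from which x ∈ T.

(⟹) This inclusion fails. Take B = ∅, T = {1}, Y = ∅; then 1 ∈ T but 1 ∉ (B ∩ Y) ∩ (Y ∩ T).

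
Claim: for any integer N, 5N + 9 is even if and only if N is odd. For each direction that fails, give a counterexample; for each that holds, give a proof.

Both directions hold.

(→) Suppose 5N + 9 is even. Since 5 is odd, 5N and N have the same parity, so 5N + 9 ≡ N + 9 (mod 2). As 9 is odd, 5N + 9 is even exactly when N is odd. Thus N is odd.

(←) Conversely, suppose N is odd; write N = 2j + 1. Then 5N + 9 = 5·(2j + 1) + 9 = 2·5j + 14, which is even.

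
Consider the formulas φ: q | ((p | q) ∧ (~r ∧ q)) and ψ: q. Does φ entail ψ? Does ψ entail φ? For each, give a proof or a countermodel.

Forward direction. Assume the antecedent. If r is true, the antecedent forces (r = T, p = F, q = T) or (r = T, p = T, q = T), and q holds there. If r is false, the antecedent forces (r = F, p = F, q = T) or (r = F, p = T, q = T), and q holds there. Either way q holds.

Converse. Assume the antecedent. If r is true, the antecedent forces (r = T, p = F, q = T) or (r = T, p = T, q = T), and q | ((p | q) ∧ (~r ∧ q)) holds there. If r is false, the antecedent forces (r = F, p = F, q = T) or (r = F, p = T, q = T), and q | ((p | q) ∧ (~r ∧ q)) holds there. Either way q | ((p | q) ∧ (~r ∧ q)) holds.

Both directions hold; the statement is true.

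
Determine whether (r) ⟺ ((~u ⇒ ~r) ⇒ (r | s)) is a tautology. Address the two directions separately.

(⇒) holds; (⇐) fails.

(⇒) Assume the antecedent. If s is true, (~u ⇒ ~r) ⇒ (r | s) reduces to true regardless of the other variables. If s is false, the antecedent forces (s = F, r = T, u = F) or (s = F, r = T, u = T), and (~u ⇒ ~r) ⇒ (r | s) holds there. Either way (~u ⇒ ~r) ⇒ (r | s) holds.

(⇐) This fails. Under s = T, r = F, u = F, the left side is false but the right side is true.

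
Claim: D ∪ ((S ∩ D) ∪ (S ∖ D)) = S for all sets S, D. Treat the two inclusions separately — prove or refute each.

Only the reverse inclusion holds.

(⟹) This inclusion fails. Take S = ∅, D = {1}; then 1 ∈ D ∪ ((S ∩ D) ∪ (S ∖ D)) but 1 ∉ S.

(⟸) Let x ∈ S. Then either x ∈ S and x ∉ D; or x ∈ S ∩ D. In each case x ∈ D ∪ ((S ∩ D) ∪ (S ∖ D)), so S ⊆ D ∪ ((S ∩ D) ∪ (S ∖ D)).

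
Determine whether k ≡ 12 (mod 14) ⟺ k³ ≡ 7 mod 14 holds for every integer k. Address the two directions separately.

Both directions fail.

Forward direction. This fails: take k = 12. Then 12 ≡ 12 (mod 14), but 12³ = 1728 ≡ 6 (mod 14), not 7.

Converse. This fails: take k = 7. Then 7³ = 343 ≡ 7 (mod 14), yet 7 ≡ 7 (mod 14), not 12.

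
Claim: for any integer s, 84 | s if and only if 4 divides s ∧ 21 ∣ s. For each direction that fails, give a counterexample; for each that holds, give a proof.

Both directions hold; the statement is true.

(⟹) If 84 ∣ s, write s = 84q. Since 84 = 21·4, s = 4·(21q), so 4 ∣ s; and since 84 = 4·21, s = 21·(4q), so 21 ∣ s.

(⟸) Suppose 4 ∣ s and 21 ∣ s. Any common multiple of 4 and 21 is a multiple of their lcm; here gcd(4, 21) = 1, so lcm(4, 21) = 4·21 = 84, so 84 ∣ s.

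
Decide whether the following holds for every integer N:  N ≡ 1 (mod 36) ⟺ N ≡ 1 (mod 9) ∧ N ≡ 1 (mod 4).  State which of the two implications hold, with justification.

Both implications hold.

Forward direction. Suppose N ≡ 1 (mod 36); write N = 36j + 1. Since 9 ∣ 36, reducing mod 9 gives N ≡ 1 (mod 9); since 4 ∣ 36, reducing mod 4 gives N ≡ 1 (mod 4).

Converse. If N ≡ 1 (mod 9) and N ≡ 1 (mod 4), then by the Chinese remainder theorem N ≡ 1 (mod 36). This is exactly N ≡ 1 (mod 36).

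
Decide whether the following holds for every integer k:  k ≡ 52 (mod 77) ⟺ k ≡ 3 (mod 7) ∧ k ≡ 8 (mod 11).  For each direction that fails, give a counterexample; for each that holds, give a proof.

(⇐) If k ≡ 3 (mod 7) and k ≡ 8 (mod 11), then by the Chinese remainder theorem k ≡ 52 (mod 77). This is exactly k ≡ 52 (mod 77).

(⇒) Suppose k ≡ 52 (mod 77); write k = 77j + 52. Since 7 ∣ 77, reducing mod 7 gives k ≡ 52 ≡ 3 (mod 7); since 11 ∣ 77, reducing mod 11 gives k ≡ 52 ≡ 8 (mod 11).

The biconditional holds.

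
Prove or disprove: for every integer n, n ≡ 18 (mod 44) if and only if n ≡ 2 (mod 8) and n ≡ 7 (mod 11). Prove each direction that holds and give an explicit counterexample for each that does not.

[⇒] This fails: n = 62 gives 62 ≡ 18 (mod 44) but 62 ≡ 6 (mod 8), so the conjunction on the right does not hold.

[⇐] Conversely, if n ≡ 2 (mod 8) and n ≡ 7 (mod 11), then by the Chinese remainder theorem n ≡ 18 (mod 88). Since 18 ≡ 18 (mod 44) and 44 ∣ 88, we get n ≡ 18 (mod 44).

The forward direction fails; the converse holds.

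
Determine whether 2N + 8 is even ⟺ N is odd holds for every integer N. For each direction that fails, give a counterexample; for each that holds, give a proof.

Not equivalent: only (⇐) holds.

(⇒) This fails: take N = 2. Then 2N + 8 = 12, which is even, yet N = 2 is even, not odd.

(⇐) Suppose N is odd. Since 2 is even, 2N is even for every N, so 2N + 8 has the same parity as 8, which is even. Hence 2N + 8 is even.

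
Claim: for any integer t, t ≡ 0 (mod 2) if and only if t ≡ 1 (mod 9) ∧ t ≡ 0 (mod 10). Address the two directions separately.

[⇐] If t ≡ 1 (mod 9) and t ≡ 0 (mod 10), then by the Chinese remainder theorem t ≡ 10 (mod 90). Since 10 ≡ 0 (mod 2) and 2 ∣ 90, we get t ≡ 0 (mod 2).

[⇒] This fails: t = 0 gives 0 ≡ 0 (mod 2) but 0 ≡ 0 (mod 9), so the conjunction on the right does not hold.

The forward direction fails; the converse holds.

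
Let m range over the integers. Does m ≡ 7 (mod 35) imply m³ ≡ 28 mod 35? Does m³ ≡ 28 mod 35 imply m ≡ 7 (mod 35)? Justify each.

[⇒] Suppose m ≡ 7 (mod 35). Write m = 35j + 7. Then (35j + 7)³ = 42875j³ + 25725j² + 5145j + 343 = 35(1225j³ + 735j² + 147j + 9) + 28, so m³ ≡ 28 (mod 35).

[⇐] Conversely, suppose m³ ≡ 28 (mod 35). The only residue r in {0, …, 34} with r³ ≡ 28 (mod 35) is r = 7, so m ≡ 7 (mod 35).

Both directions hold.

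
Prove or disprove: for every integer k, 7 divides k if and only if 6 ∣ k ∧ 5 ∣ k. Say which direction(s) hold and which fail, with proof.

Both directions fail.

Forward direction. This fails: take k = 7. Certainly 7 ∣ 7, but 6 ∤ 7.

Converse. This fails: take k = 30. Both 6 ∣ 30 and 5 ∣ 30, yet 30 is not a multiple of 7 (since 30 = 4·7 + 2), so 7 ∤ 30.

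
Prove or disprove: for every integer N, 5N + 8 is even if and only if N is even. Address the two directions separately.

Both directions hold.

[⇐] Suppose N is even; write N = 2j. Then 5N + 8 = 5·(2j) + 8 = 2·5j + 8, which is even.

[⇒] Suppose 5N + 8 is even. Since 5 is odd, 5N and N have the same parity, so 5N + 8 ≡ N + 8 (mod 2). As 8 is even, 5N + 8 is even exactly when N is even. Thus N is even.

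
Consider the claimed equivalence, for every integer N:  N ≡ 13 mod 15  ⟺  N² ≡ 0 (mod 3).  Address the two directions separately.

(→) This fails: take N = 13. Then 13 ≡ 13 (mod 15), but 13² = 169 ≡ 1 (mod 3), not 0.

(←) This fails: take N = 0. Then 0² = 0 ≡ 0 (mod 3), yet 0 ≡ 0 (mod 15), not 13.

Neither direction holds.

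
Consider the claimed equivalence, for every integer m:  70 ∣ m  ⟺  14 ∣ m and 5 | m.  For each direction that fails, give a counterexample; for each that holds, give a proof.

Both implications hold.

(⟹) If 70 ∣ m, write m = 70q. Since 70 = 5·14, m = 14·(5q), so 14 ∣ m; and since 70 = 14·5, m = 5·(14q), so 5 ∣ m.

(⟸) Suppose 14 ∣ m and 5 ∣ m. Any common multiple of 14 and 5 is a multiple of their lcm; here gcd(14, 5) = 1, so lcm(14, 5) = 14·5 = 70, so 70 ∣ m.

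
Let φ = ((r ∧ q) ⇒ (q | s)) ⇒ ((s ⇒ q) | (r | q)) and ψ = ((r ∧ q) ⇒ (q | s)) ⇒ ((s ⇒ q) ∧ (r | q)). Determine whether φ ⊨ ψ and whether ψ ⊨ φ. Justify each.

(⇒) This fails. Under s = F, q = F, r = F, the left side is true but the right side is false.

(⇐) Assume the antecedent. If s is true, the antecedent forces (s = T, q = T, r = F) or (s = T, q = T, r = T), and the consequent holds there. If s is false, the consequent reduces to true regardless of the other variables. Either way the consequent holds.

The forward direction fails; the converse holds.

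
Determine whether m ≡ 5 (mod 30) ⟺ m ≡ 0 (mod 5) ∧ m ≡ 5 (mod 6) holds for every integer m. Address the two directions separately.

Both implications hold.

(→) Suppose m ≡ 5 (mod 30); write m = 30j + 5. Since 5 ∣ 30, reducing mod 5 gives m ≡ 5 ≡ 0 (mod 5); since 6 ∣ 30, reducing mod 6 gives m ≡ 5 (mod 6).

(←) Conversely, if m ≡ 0 (mod 5) and m ≡ 5 (mod 6), then by the Chinese remainder theorem m ≡ 5 (mod 30). This is exactly m ≡ 5 (mod 30).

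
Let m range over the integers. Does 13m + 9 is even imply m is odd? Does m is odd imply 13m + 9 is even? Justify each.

Both directions hold.

Converse. Suppose m is odd; write m = 2j + 1. Then 13m + 9 = 13·(2j + 1) + 9 = 2·13j + 22, which is even.

Forward direction. Suppose 13m + 9 is even. Since 13 is odd, 13m and m have the same parity, so 13m + 9 ≡ m + 9 (mod 2). As 9 is odd, 13m + 9 is even exactly when m is odd. Thus m is odd.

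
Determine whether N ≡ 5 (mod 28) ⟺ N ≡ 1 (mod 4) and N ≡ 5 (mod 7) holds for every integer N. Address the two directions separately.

(⇒) Suppose N ≡ 5 (mod 28); write N = 28j + 5. Since 4 ∣ 28, reducing mod 4 gives N ≡ 5 ≡ 1 (mod 4); since 7 ∣ 28, reducing mod 7 gives N ≡ 5 (mod 7).

(⇐) Conversely, if N ≡ 1 (mod 4) and N ≡ 5 (mod 7), then by the Chinese remainder theorem N ≡ 5 (mod 28). This is exactly N ≡ 5 (mod 28).

The biconditional holds.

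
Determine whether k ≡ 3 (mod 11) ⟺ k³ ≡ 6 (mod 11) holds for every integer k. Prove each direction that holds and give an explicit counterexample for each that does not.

(⇒) fails and (⇐) fails.

Forward direction. This fails: take k = 3. Then 3 ≡ 3 (mod 11), but 3³ = 27 ≡ 5 (mod 11), not 6.

Converse. This fails: take k = 8. Then 8³ = 512 ≡ 6 (mod 11), yet 8 ≡ 8 (mod 11), not 3.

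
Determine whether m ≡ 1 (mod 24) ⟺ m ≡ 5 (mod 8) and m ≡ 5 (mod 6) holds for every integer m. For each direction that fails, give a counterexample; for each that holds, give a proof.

Both directions fail.

Forward direction. This fails: m = 1 gives 1 ≡ 1 (mod 24) but 1 ≡ 1 (mod 8), so the conjunction on the right does not hold.

Converse. This fails: m = 5 satisfies both congruences on the right (5 ≡ 5 mod 8 and 5 ≡ 5 mod 6) yet 5 ≡ 5 (mod 24), not 1.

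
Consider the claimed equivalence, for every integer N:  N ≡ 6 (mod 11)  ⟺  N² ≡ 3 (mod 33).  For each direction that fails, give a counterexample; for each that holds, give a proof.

(⇒) fails and (⇐) fails.

(⇒) This fails: take N = 17. Then 17 ≡ 6 (mod 11), but 17² = 289 ≡ 25 (mod 33), not 3.

(⇐) This fails: take N = 27. Then 27² = 729 ≡ 3 (mod 33), yet 27 ≡ 5 (mod 11), not 6.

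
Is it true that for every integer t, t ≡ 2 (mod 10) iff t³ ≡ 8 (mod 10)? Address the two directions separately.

(⇒) Suppose t ≡ 2 (mod 10). Write t = 10j + 2. Then (10j + 2)³ = 1000j³ + 600j² + 120j + 8 = 10(100j³ + 60j² + 12j) + 8, so t³ ≡ 8 (mod 10).

(⇐) Conversely, suppose t³ ≡ 8 (mod 10). The only residue r in {0, …, 9} with r³ ≡ 8 (mod 10) is r = 2, so t ≡ 2 (mod 10).

Both directions hold.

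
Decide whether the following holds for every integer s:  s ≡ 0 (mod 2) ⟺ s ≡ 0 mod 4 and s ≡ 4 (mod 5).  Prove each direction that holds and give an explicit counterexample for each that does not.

Not equivalent: only (⇐) holds.

(⟹) This fails: s = 0 gives 0 ≡ 0 (mod 2) but 0 ≡ 0 (mod 5), so the conjunction on the right does not hold.

(⟸) Conversely, if s ≡ 0 (mod 4) and s ≡ 4 (mod 5), then by the Chinese remainder theorem s ≡ 4 (mod 20). Since 4 ≡ 0 (mod 2) and 2 ∣ 20, we get s ≡ 0 (mod 2).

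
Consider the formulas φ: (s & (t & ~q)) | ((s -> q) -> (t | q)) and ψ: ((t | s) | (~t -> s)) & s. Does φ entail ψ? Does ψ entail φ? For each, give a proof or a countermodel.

(⇒) This fails. Under s = F, q = T, t = F, the left side is true but the right side is false.

(⇐) Assume the antecedent. If s is true, the consequent reduces to true regardless of the other variables. If s is false, the antecedent cannot hold. Either way the consequent holds.

Only the reverse direction holds.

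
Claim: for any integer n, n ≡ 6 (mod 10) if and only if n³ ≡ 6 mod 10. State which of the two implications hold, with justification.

Both implications hold.

[⇐] Suppose n³ ≡ 6 (mod 10). The only residue r in {0, …, 9} with r³ ≡ 6 (mod 10) is r = 6, so n ≡ 6 (mod 10).

[⇒] Suppose n ≡ 6 (mod 10). Write n = 10j + 6. Then (10j + 6)³ = 1000j³ + 1800j² + 1080j + 216 = 10(100j³ + 180j² + 108j + 21) + 6, so n³ ≡ 6 (mod 10).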